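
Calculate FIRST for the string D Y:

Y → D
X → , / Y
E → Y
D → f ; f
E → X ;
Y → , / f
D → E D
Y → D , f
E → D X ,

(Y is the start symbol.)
FIRST sets of the non-terminals involved (from the grammar, by fixed-point iteration):
  FIRST(D) = { ',', 'f' }

To compute FIRST(D Y), process the symbols left to right:
Symbol D is a non-terminal. Add FIRST(D) \ {ε} = { ',', 'f' }
D is not nullable (ε ∉ FIRST(D)), so stop here.
FIRST(D Y) = { ',', 'f' }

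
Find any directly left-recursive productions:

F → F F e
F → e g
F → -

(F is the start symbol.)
Direct left recursion occurs when N → N α for some non-terminal N (the right-hand side begins with the left-hand side itself).

F → F F e: LEFT RECURSIVE (starts with F)
F → e g: starts with e
F → -: starts with '-'

The grammar has direct left recursion on: F.

Answer: Yes, F is left-recursive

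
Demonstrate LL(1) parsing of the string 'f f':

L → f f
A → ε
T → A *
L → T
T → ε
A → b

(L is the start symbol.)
LL(1) parsing maintains a stack (initially the start symbol over $) and the input. At each step: if the stack top is a terminal, match it against the current input token; if it is a non-terminal N, replace it with the RHS of M[N, lookahead] (the unique production whose predict set contains the lookahead).

Stack is shown with the top on the left.

Stack  Input  Action
--------------------
L $    f f $  output L → f f
f f $  f f $  match 'f'
f $    f $    match 'f'
$      $      accept

The string is accepted.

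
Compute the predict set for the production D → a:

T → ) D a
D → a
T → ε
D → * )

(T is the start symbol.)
{ 'a' }

PREDICT(D → a) = (FIRST(RHS) \ {ε}) ∪ (FOLLOW(D) if ε ∈ FIRST(RHS), i.e. RHS ⇒* ε)
FIRST(a) = { 'a' }
ε ∉ FIRST(a), so FOLLOW(D) is not added.
PREDICT(D → a) = { 'a' }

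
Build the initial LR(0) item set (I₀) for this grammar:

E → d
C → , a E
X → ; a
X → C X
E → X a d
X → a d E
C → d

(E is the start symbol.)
First, augment the grammar with E' → E
I₀ = CLOSURE({ [E' → . E] }):
  [E' → . E] has the dot before E: add [E → . d], [E → . X a d]
  [E → . X a d] has the dot before X: add [X → . ; a], [X → . C X], [X → . a d E]
  [X → . C X] has the dot before C: add [C → . , a E], [C → . d]
No further items can be added.

I₀ = { [C → . , a E], [C → . d], [E → . X a d], [E → . d], [E' → . E], [X → . ; a], [X → . C X], [X → . a d E] }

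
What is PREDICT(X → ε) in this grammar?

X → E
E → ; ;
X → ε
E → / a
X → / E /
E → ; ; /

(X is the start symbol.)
PREDICT(X → ε) = (FIRST(RHS) \ {ε}) ∪ (FOLLOW(X) if ε ∈ FIRST(RHS), i.e. RHS ⇒* ε)
The right-hand side is ε (FIRST(ε) = { ε }), so the predict set is FOLLOW(X) = { $ }
PREDICT(X → ε) = { $ }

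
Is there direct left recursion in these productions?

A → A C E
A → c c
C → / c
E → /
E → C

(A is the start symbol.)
Direct left recursion occurs when N → N α for some non-terminal N (the right-hand side begins with the left-hand side itself).

A → A C E: LEFT RECURSIVE (starts with A)
A → c c: starts with c
C → / c: starts with '/'
E → /: starts with '/'
E → C: starts with C

The grammar has direct left recursion on: A.

Answer: Yes, A is left-recursive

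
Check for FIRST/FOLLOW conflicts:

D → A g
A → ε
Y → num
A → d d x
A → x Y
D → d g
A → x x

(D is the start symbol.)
No FIRST/FOLLOW conflicts.

A FIRST/FOLLOW conflict occurs when a non-terminal N has a nullable alternative N → β (β ⇒* ε) and another alternative N → α with FIRST(α) ∩ FOLLOW(N) ≠ ∅: on such a lookahead the parser cannot decide between expanding α and letting N vanish via β.

Nullable non-terminals: A.

A: nullable alternative(s) A → ε; FOLLOW(A) = { 'g' }
  A → ε: FIRST \ {ε} = { } — this is the only nullable alternative, skip
  A → d d x: FIRST \ {ε} = { 'd' } — disjoint from FOLLOW(A)
  A → x Y: FIRST \ {ε} = { 'x' } — disjoint from FOLLOW(A)
  A → x x: FIRST \ {ε} = { 'x' } — disjoint from FOLLOW(A)

D, Y have no nullable alternative, so no FIRST/FOLLOW check is needed there.

No FIRST/FOLLOW conflicts found.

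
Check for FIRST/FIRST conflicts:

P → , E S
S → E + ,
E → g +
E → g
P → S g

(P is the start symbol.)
Yes. E → g '+' / E → g on { 'g' }

A FIRST/FIRST conflict occurs when two productions N → α and N → β for the same non-terminal have FIRST(α) ∩ FIRST(β) ≠ ∅ (with ε ∈ FIRST of a nullable right-hand side, so two nullable alternatives also conflict).

FIRST sets of the non-terminals at (or reachable through a nullable prefix from) the front of some alternative:
  FIRST(S) = { 'g' }

Productions for P:
  P → , E S: FIRST = { ',' }
  P → S g: FIRST = { 'g' }
Productions for E:
  E → g +: FIRST = { 'g' }
  E → g: FIRST = { 'g' }
S has only one production, so no FIRST/FIRST conflict is possible there.

Conflict for E: E → g + and E → g
  Overlap: { 'g' }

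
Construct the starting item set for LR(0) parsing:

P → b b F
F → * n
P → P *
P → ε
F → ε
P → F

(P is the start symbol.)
{ [F → . * n], [F → .], [P → . F], [P → . P *], [P → . b b F], [P → .], [P' → . P] }

First, augment the grammar with P' → P
I₀ = CLOSURE({ [P' → . P] }):
  [P' → . P] has the dot before P: add [P → . b b F], [P → . P *], [P → .], [P → . F]
  [P → . F] has the dot before F: add [F → . * n], [F → .]
No further items can be added.

I₀ = { [F → . * n], [F → .], [P → . F], [P → . P *], [P → . b b F], [P → .], [P' → . P] }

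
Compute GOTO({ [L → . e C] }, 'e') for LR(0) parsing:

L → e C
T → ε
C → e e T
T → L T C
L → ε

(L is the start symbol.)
GOTO(I, 'e') = CLOSURE({ [A → αX.β] : [A → α.Xβ] ∈ I, X = 'e' })

Items with dot before 'e', with the dot advanced:
  [L → . e C] → [L → e . C]
Closure of the advanced items:
  [L → e . C] has the dot before C: add [C → . e e T]

GOTO = { [C → . e e T], [L → e . C] }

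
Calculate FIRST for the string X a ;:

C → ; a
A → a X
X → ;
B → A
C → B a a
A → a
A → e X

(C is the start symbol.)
{ ';' }

FIRST sets of the non-terminals involved (from the grammar, by fixed-point iteration):
  FIRST(X) = { ';' }

To compute FIRST(X a ;), process the symbols left to right:
Symbol X is a non-terminal. Add FIRST(X) \ {ε} = { ';' }
X is not nullable (ε ∉ FIRST(X)), so stop here.
FIRST(X a ;) = { ';' }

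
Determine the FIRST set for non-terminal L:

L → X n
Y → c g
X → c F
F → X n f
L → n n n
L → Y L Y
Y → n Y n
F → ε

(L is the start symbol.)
{ 'c', 'n' }

To compute FIRST(L), examine every production with L on the left-hand side, reading each right-hand side left to right until a non-nullable symbol is reached.

FIRST sets of the other non-terminals involved (by the same procedure, iterated to a fixed point):
  FIRST(X) = { 'c' }
  FIRST(Y) = { 'c', 'n' }

From L → X n:
  - X is a non-terminal: add FIRST(X) \ {ε} = { 'c' }
    X is not nullable, so stop
From L → n n n:
  - n is a terminal: add 'n' and stop
From L → Y L Y:
  - Y is a non-terminal: add FIRST(Y) \ {ε} = { 'c', 'n' }
    Y is not nullable, so stop

Collecting: FIRST(L) = { 'c', 'n' }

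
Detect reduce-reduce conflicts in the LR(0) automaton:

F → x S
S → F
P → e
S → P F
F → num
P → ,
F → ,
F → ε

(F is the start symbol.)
Yes — I5: [F → , .] vs [P → , .]

A reduce-reduce conflict occurs when an LR(0) state has two complete items [A → α .] and [B → β .] — both call for a reduction, and with no lookahead the parser cannot choose between them.

Augment with F' → F and build the canonical LR(0) collection (I0 = CLOSURE({[F' → . F]}), then GOTO on every symbol after a dot until no new states appear). It has 11 states:
  I0: { [F → . ,], [F → . num], [F → . x S], [F → .], [F' → . F] }  — shift, reduce
  I1: { [F → , .] }  — reduce
  I2: { [F' → F .] }  — accept
  I3: { [F → num .] }  — reduce
  I4: { [F → . ,], [F → . num], [F → . x S], [F → .], [F → x . S], [P → . ,], [P → . e], [S → . F], [S → . P F] }  — shift, reduce
  I5: { [F → , .], [P → , .] }  — 2 reduces
  I6: { [S → F .] }  — reduce
  I7: { [F → . ,], [F → . num], [F → . x S], [F → .], [S → P . F] }  — shift, reduce
  I8: { [F → x S .] }  — reduce
  I9: { [P → e .] }  — reduce
  I10: { [S → P F .] }  — reduce

I5 contains complete items [F → , .], [P → , .] — reduce-reduce conflict.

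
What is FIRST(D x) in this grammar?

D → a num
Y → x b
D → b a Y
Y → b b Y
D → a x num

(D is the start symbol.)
FIRST sets of the non-terminals involved (from the grammar, by fixed-point iteration):
  FIRST(D) = { 'a', 'b' }

To compute FIRST(D x), process the symbols left to right:
Symbol D is a non-terminal. Add FIRST(D) \ {ε} = { 'a', 'b' }
D is not nullable (ε ∉ FIRST(D)), so stop here.
FIRST(D x) = { 'a', 'b' }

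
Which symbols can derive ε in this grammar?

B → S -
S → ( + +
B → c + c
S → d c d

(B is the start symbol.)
There are no ε-productions, so no non-terminal can derive ε.
No non-terminals are nullable.

Answer: None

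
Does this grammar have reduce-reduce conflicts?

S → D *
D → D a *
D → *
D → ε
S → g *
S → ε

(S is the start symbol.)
Augment with S' → S and build the canonical LR(0) collection (I0 = CLOSURE({[S' → . S]}), then GOTO on every symbol after a dot until no new states appear). It has 9 states:
  I0: { [D → . *], [D → . D a *], [D → .], [S → . D *], [S → . g *], [S → .], [S' → . S] }  — shift, 2 reduces
  I1: { [D → * .] }  — reduce
  I2: { [D → D . a *], [S → D . *] }  — shift
  I3: { [S' → S .] }  — accept
  I4: { [S → g . *] }  — shift
  I5: { [S → g * .] }  — reduce
  I6: { [S → D * .] }  — reduce
  I7: { [D → D a . *] }  — shift
  I8: { [D → D a * .] }  — reduce

I0 contains complete items [D → .], [S → .] — reduce-reduce conflict.

Answer: Yes — I0: [D → .] vs [S → .]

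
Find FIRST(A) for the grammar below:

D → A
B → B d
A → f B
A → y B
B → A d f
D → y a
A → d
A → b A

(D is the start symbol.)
{ 'b', 'd', 'f', 'y' }

To compute FIRST(A), examine every production with A on the left-hand side, reading each right-hand side left to right until a non-nullable symbol is reached.

From A → f B:
  - f is a terminal: add 'f' and stop
From A → y B:
  - y is a terminal: add 'y' and stop
From A → d:
  - d is a terminal: add 'd' and stop
From A → b A:
  - b is a terminal: add 'b' and stop

Collecting: FIRST(A) = { 'b', 'd', 'f', 'y' }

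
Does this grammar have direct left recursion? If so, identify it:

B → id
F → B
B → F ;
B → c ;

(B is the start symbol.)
No direct left recursion

B → id: starts with id
F → B: starts with B
B → F ;: starts with F
B → c ;: starts with c

No direct left recursion found.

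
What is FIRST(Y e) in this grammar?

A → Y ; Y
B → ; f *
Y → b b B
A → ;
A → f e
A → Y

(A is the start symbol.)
{ 'b' }

FIRST sets of the non-terminals involved (from the grammar, by fixed-point iteration):
  FIRST(Y) = { 'b' }

To compute FIRST(Y e), process the symbols left to right:
Symbol Y is a non-terminal. Add FIRST(Y) \ {ε} = { 'b' }
Y is not nullable (ε ∉ FIRST(Y)), so stop here.
FIRST(Y e) = { 'b' }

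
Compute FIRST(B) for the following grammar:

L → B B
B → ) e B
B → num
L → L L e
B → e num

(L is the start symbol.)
To compute FIRST(B), examine every production with B on the left-hand side, reading each right-hand side left to right until a non-nullable symbol is reached.

From B → ) e B:
  - ')' is a terminal: add ')' and stop
From B → num:
  - num is a terminal: add 'num' and stop
From B → e num:
  - e is a terminal: add 'e' and stop

Collecting: FIRST(B) = { ')', 'e', 'num' }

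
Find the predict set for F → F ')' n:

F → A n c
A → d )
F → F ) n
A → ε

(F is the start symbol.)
{ 'd', 'n' }

PREDICT(F → F ')' n) = (FIRST(RHS) \ {ε}) ∪ (FOLLOW(F) if ε ∈ FIRST(RHS), i.e. RHS ⇒* ε)
FIRST(F) = { 'd', 'n' }
FIRST(F ')' n) = { 'd', 'n' }
ε ∉ FIRST(F ')' n), so FOLLOW(F) is not added.
PREDICT(F → F ')' n) = { 'd', 'n' }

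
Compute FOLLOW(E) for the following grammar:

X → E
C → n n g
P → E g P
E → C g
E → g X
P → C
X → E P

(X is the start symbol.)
To compute FOLLOW(E), find every occurrence of E on a right-hand side N → α E β: add FIRST(β) \ {ε}, and if β is empty or nullable also add FOLLOW(N). Iterate to a fixed point.

In X → E: E is at the end, add FOLLOW(X)
In P → E g P: E is followed by g P, add FIRST(g P) \ {ε} = { 'g' }
In X → E P: E is followed by P, add FIRST(P) \ {ε} = { 'g', 'n' }

The FOLLOW sets referred to above (computed the same way, to a fixed point):
  FOLLOW(X) = { $, 'g', 'n' }

Taking the union: FOLLOW(E) = { $, 'g', 'n' }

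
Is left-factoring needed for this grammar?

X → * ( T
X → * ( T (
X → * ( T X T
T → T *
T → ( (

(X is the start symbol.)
Left-factoring is needed when two productions for the same non-terminal
share a common prefix on the right-hand side.

Productions for X:
  X → * ( T
  X → * ( T (
  X → * ( T X T
Productions for T:
  T → T *
  T → ( (

Found common prefix '* ( T' in productions for X

Answer: Yes, X has productions with common prefix '* ( T'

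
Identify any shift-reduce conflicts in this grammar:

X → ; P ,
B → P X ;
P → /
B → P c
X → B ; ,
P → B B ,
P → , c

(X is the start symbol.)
Augment with X' → X and build the canonical LR(0) collection (I0 = CLOSURE({[X' → . X]}), then GOTO on every symbol after a dot until no new states appear). It has 18 states:
  I0: { [B → . P X ;], [B → . P c], [P → . , c], [P → . /], [P → . B B ,], [X → . ; P ,], [X → . B ; ,], [X' → . X] }  — shift
  I1: { [P → , . c] }  — shift
  I2: { [P → / .] }  — reduce
  I3: { [B → . P X ;], [B → . P c], [P → . , c], [P → . /], [P → . B B ,], [X → ; . P ,] }  — shift
  I4: { [B → . P X ;], [B → . P c], [P → . , c], [P → . /], [P → . B B ,], [P → B . B ,], [X → B . ; ,] }  — shift
  I5: { [B → . P X ;], [B → . P c], [B → P . X ;], [B → P . c], [P → . , c], [P → . /], [P → . B B ,], [X → . ; P ,], [X → . B ; ,] }  — shift
  I6: { [X' → X .] }  — accept
  I7: { [B → P X . ;] }  — shift
  I8: { [B → P c .] }  — reduce
  I9: { [B → P X ; .] }  — reduce
  I10: { [X → B ; . ,] }  — shift
  I11: { [B → . P X ;], [B → . P c], [P → . , c], [P → . /], [P → . B B ,], [P → B . B ,], [P → B B . ,] }  — shift
  I12: { [P → , . c], [P → B B , .] }  — shift, reduce
  I13: { [P → , c .] }  — reduce
  I14: { [X → B ; , .] }  — reduce
  I15: { [B → . P X ;], [B → . P c], [P → . , c], [P → . /], [P → . B B ,], [P → B . B ,] }  — shift
  I16: { [B → . P X ;], [B → . P c], [B → P . X ;], [B → P . c], [P → . , c], [P → . /], [P → . B B ,], [X → . ; P ,], [X → . B ; ,], [X → ; P . ,] }  — shift
  I17: { [P → , . c], [X → ; P , .] }  — shift, reduce

I12 contains reduce item [P → B B , .] and shift item [P → , . c] — shift-reduce conflict.
I17 contains reduce item [X → ; P , .] and shift item [P → , . c] — shift-reduce conflict.

Answer: Yes — I12: [P → B B , .] vs [P → , . c]; I17: [X → ; P , .] vs [P → , . c]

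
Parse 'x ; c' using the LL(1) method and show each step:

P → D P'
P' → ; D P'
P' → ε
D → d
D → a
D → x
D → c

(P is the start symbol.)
LL(1) parsing maintains a stack (initially the start symbol over $) and the input. At each step: if the stack top is a terminal, match it against the current input token; if it is a non-terminal N, replace it with the RHS of M[N, lookahead] (the unique production whose predict set contains the lookahead).

Stack is shown with the top on the left.

Stack     Input    Action
-------------------------
P $       x ; c $  output P → D P'
D P' $    x ; c $  output D → x
x P' $    x ; c $  match 'x'
P' $      ; c $    output P' → ; D P'
; D P' $  ; c $    match ';'
D P' $    c $      output D → c
c P' $    c $      match 'c'
P' $      $        output P' → ε
$         $        accept

The string is accepted.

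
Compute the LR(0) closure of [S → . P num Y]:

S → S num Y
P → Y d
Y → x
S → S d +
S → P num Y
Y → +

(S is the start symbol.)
To compute CLOSURE, for each item [A → α.Bβ] where B is a non-terminal, add [B → .γ] for all productions B → γ; repeat for the newly added items until nothing changes.

Start with: [S → . P num Y]
  [S → . P num Y] has the dot before P: add [P → . Y d]
  [P → . Y d] has the dot before Y: add [Y → . x], [Y → . +]
No further items can be added.

CLOSURE = { [P → . Y d], [S → . P num Y], [Y → . +], [Y → . x] }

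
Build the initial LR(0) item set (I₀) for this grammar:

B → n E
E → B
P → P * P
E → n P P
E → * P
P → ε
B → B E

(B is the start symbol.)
First, augment the grammar with B' → B
I₀ = CLOSURE({ [B' → . B] }):
  [B' → . B] has the dot before B: add [B → . n E], [B → . B E]
No further items can be added.

I₀ = { [B → . B E], [B → . n E], [B' → . B] }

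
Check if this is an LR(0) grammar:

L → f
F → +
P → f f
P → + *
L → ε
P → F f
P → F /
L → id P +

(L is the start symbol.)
A grammar is LR(0) if no state in the canonical LR(0) collection has:
  - both a shift item (dot before a terminal) and a complete item (shift-reduce conflict), or
  - two or more complete items (reduce-reduce conflict; the accept item [L' → L .] counts as a complete item here).

Augment with L' → L and build the canonical LR(0) collection (I0 = CLOSURE({[L' → . L]}), then GOTO on every symbol after a dot until no new states appear). It has 13 states:
  I0: { [L → . f], [L → . id P +], [L → .], [L' → . L] }  — shift, reduce
  I1: { [L' → L .] }  — accept
  I2: { [L → f .] }  — reduce
  I3: { [F → . +], [L → id . P +], [P → . + *], [P → . F /], [P → . F f], [P → . f f] }  — shift
  I4: { [F → + .], [P → + . *] }  — shift, reduce
  I5: { [P → F . /], [P → F . f] }  — shift
  I6: { [L → id P . +] }  — shift
  I7: { [P → f . f] }  — shift
  I8: { [P → f f .] }  — reduce
  I9: { [L → id P + .] }  — reduce
  I10: { [P → F / .] }  — reduce
  I11: { [P → F f .] }  — reduce
  I12: { [P → + * .] }  — reduce

Conflict in state I0:
  Shift-reduce conflict between [L → .] and [L → . f]
So the grammar is NOT LR(0).

Answer: No. Shift-reduce conflict between [L → .] and [L → . f]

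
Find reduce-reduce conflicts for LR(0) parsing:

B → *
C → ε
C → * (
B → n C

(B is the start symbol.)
Augment with B' → B and build the canonical LR(0) collection (I0 = CLOSURE({[B' → . B]}), then GOTO on every symbol after a dot until no new states appear). It has 7 states:
  I0: { [B → . *], [B → . n C], [B' → . B] }  — shift
  I1: { [B → * .] }  — reduce
  I2: { [B' → B .] }  — accept
  I3: { [B → n . C], [C → . * (], [C → .] }  — shift, reduce
  I4: { [C → * . (] }  — shift
  I5: { [B → n C .] }  — reduce
  I6: { [C → * ( .] }  — reduce

No state contains more than one complete item.

Answer: No reduce-reduce conflicts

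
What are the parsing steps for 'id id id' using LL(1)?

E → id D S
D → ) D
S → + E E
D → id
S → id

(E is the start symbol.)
LL(1) parsing maintains a stack (initially the start symbol over $) and the input. At each step: if the stack top is a terminal, match it against the current input token; if it is a non-terminal N, replace it with the RHS of M[N, lookahead] (the unique production whose predict set contains the lookahead).

Stack is shown with the top on the left.

Stack     Input       Action
----------------------------
E $       id id id $  output E → id D S
id D S $  id id id $  match 'id'
D S $     id id $     output D → id
id S $    id id $     match 'id'
S $       id $        output S → id
id $      id $        match 'id'
$         $           accept

The string is accepted.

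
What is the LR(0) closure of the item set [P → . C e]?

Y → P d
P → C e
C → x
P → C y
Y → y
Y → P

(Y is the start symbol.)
Start with: [P → . C e]
  [P → . C e] has the dot before C: add [C → . x]
No further items can be added.

CLOSURE = { [C → . x], [P → . C e] }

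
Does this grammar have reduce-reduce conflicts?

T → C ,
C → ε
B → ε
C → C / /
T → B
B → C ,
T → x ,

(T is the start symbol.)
A reduce-reduce conflict occurs when an LR(0) state has two complete items [A → α .] and [B → β .] — both call for a reduction, and with no lookahead the parser cannot choose between them.

Augment with T' → T and build the canonical LR(0) collection (I0 = CLOSURE({[T' → . T]}), then GOTO on every symbol after a dot until no new states appear). It has 9 states:
  I0: { [B → . C ,], [B → .], [C → . C / /], [C → .], [T → . B], [T → . C ,], [T → . x ,], [T' → . T] }  — shift, 2 reduces
  I1: { [T → B .] }  — reduce
  I2: { [B → C . ,], [C → C . / /], [T → C . ,] }  — shift
  I3: { [T' → T .] }  — accept
  I4: { [T → x . ,] }  — shift
  I5: { [T → x , .] }  — reduce
  I6: { [B → C , .], [T → C , .] }  — 2 reduces
  I7: { [C → C / . /] }  — shift
  I8: { [C → C / / .] }  — reduce

I0 contains complete items [B → .], [C → .] — reduce-reduce conflict.
I6 contains complete items [B → C , .], [T → C , .] — reduce-reduce conflict.

Answer: Yes — I0: [B → .] vs [C → .]; I6: [B → C , .] vs [T → C , .]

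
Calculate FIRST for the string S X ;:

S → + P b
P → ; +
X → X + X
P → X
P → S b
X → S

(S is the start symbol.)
{ '+' }

FIRST sets of the non-terminals involved (from the grammar, by fixed-point iteration):
  FIRST(S) = { '+' }

To compute FIRST(S X ;), process the symbols left to right:
Symbol S is a non-terminal. Add FIRST(S) \ {ε} = { '+' }
S is not nullable (ε ∉ FIRST(S)), so stop here.
FIRST(S X ;) = { '+' }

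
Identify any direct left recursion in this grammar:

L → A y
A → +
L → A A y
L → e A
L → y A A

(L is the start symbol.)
Direct left recursion occurs when N → N α for some non-terminal N (the right-hand side begins with the left-hand side itself).

L → A y: starts with A
A → +: starts with '+'
L → A A y: starts with A
L → e A: starts with e
L → y A A: starts with y

No direct left recursion found.

Answer: No direct left recursion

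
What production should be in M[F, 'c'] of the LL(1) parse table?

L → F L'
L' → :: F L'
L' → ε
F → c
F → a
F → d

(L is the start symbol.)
F → c

To find M[F, 'c'], we find productions for F where 'c' is in the predict set (PREDICT(N → α) = (FIRST(α) \ {ε}) ∪ (FOLLOW(N) if α ⇒* ε)).

F → c: PREDICT = { 'c' }
  'c' is in predict set, so this production goes in M[F, 'c']
F → a: PREDICT = { 'a' }
F → d: PREDICT = { 'd' }

M[F, 'c'] = F → c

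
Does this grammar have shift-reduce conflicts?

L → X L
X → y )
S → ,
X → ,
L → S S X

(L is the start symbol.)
No shift-reduce conflicts

A shift-reduce conflict occurs when an LR(0) state has both:
  - a complete (reduce) item [A → α .] (dot at the end), and
  - a shift item [B → β . c γ] (dot before a terminal).

Augment with L' → L and build the canonical LR(0) collection (I0 = CLOSURE({[L' → . L]}), then GOTO on every symbol after a dot until no new states appear). It has 12 states:
  I0: { [L → . S S X], [L → . X L], [L' → . L], [S → . ,], [X → . ,], [X → . y )] }  — shift
  I1: { [S → , .], [X → , .] }  — 2 reduces
  I2: { [L' → L .] }  — accept
  I3: { [L → S . S X], [S → . ,] }  — shift
  I4: { [L → . S S X], [L → . X L], [L → X . L], [S → . ,], [X → . ,], [X → . y )] }  — shift
  I5: { [X → y . )] }  — shift
  I6: { [X → y ) .] }  — reduce
  I7: { [L → X L .] }  — reduce
  I8: { [S → , .] }  — reduce
  I9: { [L → S S . X], [X → . ,], [X → . y )] }  — shift
  I10: { [X → , .] }  — reduce
  I11: { [L → S S X .] }  — reduce

No state contains both a complete item and a shift item.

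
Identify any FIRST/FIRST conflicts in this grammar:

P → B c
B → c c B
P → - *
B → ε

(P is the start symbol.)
A FIRST/FIRST conflict occurs when two productions N → α and N → β for the same non-terminal have FIRST(α) ∩ FIRST(β) ≠ ∅ (with ε ∈ FIRST of a nullable right-hand side, so two nullable alternatives also conflict).

FIRST sets of the non-terminals at (or reachable through a nullable prefix from) the front of some alternative:
  FIRST(B) = { 'c', ε }

Productions for P:
  P → B c: FIRST = { 'c' }
  P → - *: FIRST = { '-' }
Productions for B:
  B → c c B: FIRST = { 'c' }
  B → ε: FIRST = { ε }

All alternatives of each non-terminal have pairwise disjoint FIRST sets.

Answer: No FIRST/FIRST conflicts.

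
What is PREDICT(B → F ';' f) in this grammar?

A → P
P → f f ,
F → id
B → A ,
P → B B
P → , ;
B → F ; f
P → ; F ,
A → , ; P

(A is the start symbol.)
PREDICT(B → F ';' f) = (FIRST(RHS) \ {ε}) ∪ (FOLLOW(B) if ε ∈ FIRST(RHS), i.e. RHS ⇒* ε)
FIRST(F) = { 'id' }
FIRST(F ';' f) = { 'id' }
ε ∉ FIRST(F ';' f), so FOLLOW(B) is not added.
PREDICT(B → F ';' f) = { 'id' }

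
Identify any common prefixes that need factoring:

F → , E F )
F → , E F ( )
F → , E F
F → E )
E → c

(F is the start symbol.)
Yes, F has productions with common prefix ', E F'

Left-factoring is needed when two productions for the same non-terminal
share a common prefix on the right-hand side.

Productions for F:
  F → , E F )
  F → , E F ( )
  F → , E F
  F → E )

Found common prefix ', E F' in productions for F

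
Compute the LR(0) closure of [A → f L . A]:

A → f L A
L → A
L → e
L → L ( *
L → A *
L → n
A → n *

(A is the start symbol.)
To compute CLOSURE, for each item [A → α.Bβ] where B is a non-terminal, add [B → .γ] for all productions B → γ; repeat for the newly added items until nothing changes.

Start with: [A → f L . A]
  [A → f L . A] has the dot before A: add [A → . f L A], [A → . n *]
No further items can be added.

CLOSURE = { [A → . f L A], [A → . n *], [A → f L . A] }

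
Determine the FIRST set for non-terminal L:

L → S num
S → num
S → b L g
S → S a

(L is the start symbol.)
To compute FIRST(L), examine every production with L on the left-hand side, reading each right-hand side left to right until a non-nullable symbol is reached.

FIRST sets of the other non-terminals involved (by the same procedure, iterated to a fixed point):
  FIRST(S) = { 'b', 'num' }

From L → S num:
  - S is a non-terminal: add FIRST(S) \ {ε} = { 'b', 'num' }
    S is not nullable, so stop

Collecting: FIRST(L) = { 'b', 'num' }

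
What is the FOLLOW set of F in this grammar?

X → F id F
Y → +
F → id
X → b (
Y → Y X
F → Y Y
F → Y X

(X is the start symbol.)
To compute FOLLOW(F), find every occurrence of F on a right-hand side N → α F β: add FIRST(β) \ {ε}, and if β is empty or nullable also add FOLLOW(N). Iterate to a fixed point.

In X → F id F: F is followed by id F, add FIRST(id F) \ {ε} = { 'id' }
In X → F id F: F is at the end, add FOLLOW(X)

The FOLLOW sets referred to above (computed the same way, to a fixed point):
  FOLLOW(X) = { $, '+', 'b', 'id' }

Taking the union: FOLLOW(F) = { $, '+', 'b', 'id' }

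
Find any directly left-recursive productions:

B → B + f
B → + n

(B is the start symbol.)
Direct left recursion occurs when N → N α for some non-terminal N (the right-hand side begins with the left-hand side itself).

B → B + f: LEFT RECURSIVE (starts with B)
B → + n: starts with '+'

The grammar has direct left recursion on: B.

Answer: Yes, B is left-recursive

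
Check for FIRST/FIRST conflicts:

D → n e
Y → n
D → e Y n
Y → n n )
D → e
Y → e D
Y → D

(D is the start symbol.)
Yes. D → e Y n / D → e on { 'e' }; Y → n / Y → n n ')' on { 'n' }; Y → n / Y → D on { 'n' }; Y → n n ')' / Y → D on { 'n' }; Y → e D / Y → D on { 'e' }

A FIRST/FIRST conflict occurs when two productions N → α and N → β for the same non-terminal have FIRST(α) ∩ FIRST(β) ≠ ∅ (with ε ∈ FIRST of a nullable right-hand side, so two nullable alternatives also conflict).

FIRST sets of the non-terminals at (or reachable through a nullable prefix from) the front of some alternative:
  FIRST(D) = { 'e', 'n' }

Productions for D:
  D → n e: FIRST = { 'n' }
  D → e Y n: FIRST = { 'e' }
  D → e: FIRST = { 'e' }
Productions for Y:
  Y → n: FIRST = { 'n' }
  Y → n n ): FIRST = { 'n' }
  Y → e D: FIRST = { 'e' }
  Y → D: FIRST = { 'e', 'n' }

Conflict for D: D → e Y n and D → e
  Overlap: { 'e' }
Conflict for Y: Y → n and Y → n n )
  Overlap: { 'n' }
Conflict for Y: Y → n and Y → D
  Overlap: { 'n' }
Conflict for Y: Y → n n ) and Y → D
  Overlap: { 'n' }
Conflict for Y: Y → e D and Y → D
  Overlap: { 'e' }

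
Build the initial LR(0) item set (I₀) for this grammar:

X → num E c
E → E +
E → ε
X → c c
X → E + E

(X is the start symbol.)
{ [E → . E +], [E → .], [X → . E + E], [X → . c c], [X → . num E c], [X' → . X] }

First, augment the grammar with X' → X
I₀ = CLOSURE({ [X' → . X] }):
  [X' → . X] has the dot before X: add [X → . num E c], [X → . c c], [X → . E + E]
  [X → . E + E] has the dot before E: add [E → . E +], [E → .]
No further items can be added.

I₀ = { [E → . E +], [E → .], [X → . E + E], [X → . c c], [X → . num E c], [X' → . X] }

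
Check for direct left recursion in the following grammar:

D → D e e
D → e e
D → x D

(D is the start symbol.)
Direct left recursion occurs when N → N α for some non-terminal N (the right-hand side begins with the left-hand side itself).

D → D e e: LEFT RECURSIVE (starts with D)
D → e e: starts with e
D → x D: starts with x

The grammar has direct left recursion on: D.

Answer: Yes, D is left-recursive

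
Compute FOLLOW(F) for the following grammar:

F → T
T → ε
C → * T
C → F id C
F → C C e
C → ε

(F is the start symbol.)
To compute FOLLOW(F), find every occurrence of F on a right-hand side N → α F β: add FIRST(β) \ {ε}, and if β is empty or nullable also add FOLLOW(N). Iterate to a fixed point.

F is the start symbol, so $ ∈ FOLLOW(F).
In C → F id C: F is followed by id C, add FIRST(id C) \ {ε} = { 'id' }

Taking the union: FOLLOW(F) = { $, 'id' }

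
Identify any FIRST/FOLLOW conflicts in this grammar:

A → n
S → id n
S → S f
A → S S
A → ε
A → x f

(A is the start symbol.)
A FIRST/FOLLOW conflict occurs when a non-terminal N has a nullable alternative N → β (β ⇒* ε) and another alternative N → α with FIRST(α) ∩ FOLLOW(N) ≠ ∅: on such a lookahead the parser cannot decide between expanding α and letting N vanish via β.

Nullable non-terminals: A.
FIRST sets used below: FIRST(S) = { 'id' }

A: nullable alternative(s) A → ε; FOLLOW(A) = { $ }
  A → n: FIRST \ {ε} = { 'n' } — disjoint from FOLLOW(A)
  A → S S: FIRST \ {ε} = { 'id' } — disjoint from FOLLOW(A)
  A → ε: FIRST \ {ε} = { } — this is the only nullable alternative, skip
  A → x f: FIRST \ {ε} = { 'x' } — disjoint from FOLLOW(A)

S has no nullable alternative, so no FIRST/FOLLOW check is needed there.

No FIRST/FOLLOW conflicts found.

Answer: No FIRST/FOLLOW conflicts.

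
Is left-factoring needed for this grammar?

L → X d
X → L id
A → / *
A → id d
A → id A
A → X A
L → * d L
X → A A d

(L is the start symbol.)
Left-factoring is needed when two productions for the same non-terminal
share a common prefix on the right-hand side.

Productions for L:
  L → X d
  L → * d L
Productions for X:
  X → L id
  X → A A d
Productions for A:
  A → / *
  A → id d
  A → id A
  A → X A

Found common prefix 'id' in productions for A

Answer: Yes, A has productions with common prefix 'id'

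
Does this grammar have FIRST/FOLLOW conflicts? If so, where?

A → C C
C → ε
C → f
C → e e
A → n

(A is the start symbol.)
Yes. C → f with FOLLOW(C) on { 'f' }; C → e e with FOLLOW(C) on { 'e' }

Nullable non-terminals: A, C.
FIRST sets used below: FIRST(C) = { 'e', 'f', ε }

A: nullable alternative(s) A → C C; FOLLOW(A) = { $ }
  A → C C: FIRST \ {ε} = { 'e', 'f' } — this is the only nullable alternative, skip
  A → n: FIRST \ {ε} = { 'n' } — disjoint from FOLLOW(A)

C: nullable alternative(s) C → ε; FOLLOW(C) = { $, 'e', 'f' }
  C → ε: FIRST \ {ε} = { } — this is the only nullable alternative, skip
  C → f: FIRST \ {ε} = { 'f' } — overlaps FOLLOW(C) on { 'f' }: CONFLICT
  C → e e: FIRST \ {ε} = { 'e' } — overlaps FOLLOW(C) on { 'e' }: CONFLICT

So the grammar has 2 FIRST/FOLLOW conflicts (marked CONFLICT above).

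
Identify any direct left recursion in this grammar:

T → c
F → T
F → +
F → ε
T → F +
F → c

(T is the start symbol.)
No direct left recursion

Direct left recursion occurs when N → N α for some non-terminal N (the right-hand side begins with the left-hand side itself).

T → c: starts with c
F → T: starts with T
F → +: starts with '+'
F → ε: starts with ε
T → F +: starts with F
F → c: starts with c

No direct left recursion found.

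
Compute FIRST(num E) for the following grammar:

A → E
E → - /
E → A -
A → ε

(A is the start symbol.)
To compute FIRST(num E), process the symbols left to right:
Symbol num is a terminal. Add 'num' and stop.
FIRST(num E) = { 'num' }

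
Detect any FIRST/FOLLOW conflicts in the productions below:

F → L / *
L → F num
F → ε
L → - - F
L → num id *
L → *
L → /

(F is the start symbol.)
A FIRST/FOLLOW conflict occurs when a non-terminal N has a nullable alternative N → β (β ⇒* ε) and another alternative N → α with FIRST(α) ∩ FOLLOW(N) ≠ ∅: on such a lookahead the parser cannot decide between expanding α and letting N vanish via β.

Nullable non-terminals: F.
FIRST sets used below: FIRST(L) = { '*', '-', '/', 'num' }

F: nullable alternative(s) F → ε; FOLLOW(F) = { $, '/', 'num' }
  F → L / *: FIRST \ {ε} = { '*', '-', '/', 'num' } — overlaps FOLLOW(F) on { '/', 'num' }: CONFLICT
  F → ε: FIRST \ {ε} = { } — this is the only nullable alternative, skip

L has no nullable alternative, so no FIRST/FOLLOW check is needed there.

So the grammar has 1 FIRST/FOLLOW conflict (marked CONFLICT above).

Answer: Yes. F → L '/' '*' with FOLLOW(F) on { '/', 'num' }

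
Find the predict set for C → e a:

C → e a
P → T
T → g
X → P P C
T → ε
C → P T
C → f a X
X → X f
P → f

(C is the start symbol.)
{ 'e' }

PREDICT(C → e a) = (FIRST(RHS) \ {ε}) ∪ (FOLLOW(C) if ε ∈ FIRST(RHS), i.e. RHS ⇒* ε)
FIRST(e a) = { 'e' }
ε ∉ FIRST(e a), so FOLLOW(C) is not added.
PREDICT(C → e a) = { 'e' }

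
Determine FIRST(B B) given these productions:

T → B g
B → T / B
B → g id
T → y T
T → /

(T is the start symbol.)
FIRST sets of the non-terminals involved (from the grammar, by fixed-point iteration):
  FIRST(B) = { '/', 'g', 'y' }

To compute FIRST(B B), process the symbols left to right:
Symbol B is a non-terminal. Add FIRST(B) \ {ε} = { '/', 'g', 'y' }
B is not nullable (ε ∉ FIRST(B)), so stop here.
FIRST(B B) = { '/', 'g', 'y' }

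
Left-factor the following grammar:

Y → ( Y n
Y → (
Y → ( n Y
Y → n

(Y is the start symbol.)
Y → ( Y'
Y' → Y n
Y' → ε
Y' → n Y
Y → n

Left-factoring transforms A → αβ₁ | αβ₂ into A → αA' and A' → β₁ | β₂
(α is the longest common prefix among the alternatives). Repeat until
no nonterminal has two alternatives with a common prefix.

Round 1: Y has alternatives sharing prefix '('. Introduce Y': Y → ( Y'
  Add: Y' → Y n
  Add: Y' → ε
  Add: Y' → n Y

No remaining common prefixes — done.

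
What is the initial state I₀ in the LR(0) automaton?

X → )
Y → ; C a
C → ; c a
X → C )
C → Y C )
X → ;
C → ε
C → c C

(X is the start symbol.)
First, augment the grammar with X' → X
I₀ = CLOSURE({ [X' → . X] }):
  [X' → . X] has the dot before X: add [X → . )], [X → . C )], [X → . ;]
  [X → . C )] has the dot before C: add [C → . ; c a], [C → . Y C )], [C → .], [C → . c C]
  [C → . Y C )] has the dot before Y: add [Y → . ; C a]
No further items can be added.

I₀ = { [C → . ; c a], [C → . Y C )], [C → . c C], [C → .], [X → . )], [X → . ;], [X → . C )], [X' → . X], [Y → . ; C a] }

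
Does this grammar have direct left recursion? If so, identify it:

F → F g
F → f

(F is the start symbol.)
Yes, F is left-recursive

Direct left recursion occurs when N → N α for some non-terminal N (the right-hand side begins with the left-hand side itself).

F → F g: LEFT RECURSIVE (starts with F)
F → f: starts with f

The grammar has direct left recursion on: F.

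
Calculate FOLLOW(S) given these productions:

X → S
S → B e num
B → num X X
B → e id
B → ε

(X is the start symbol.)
To compute FOLLOW(S), find every occurrence of S on a right-hand side N → α S β: add FIRST(β) \ {ε}, and if β is empty or nullable also add FOLLOW(N). Iterate to a fixed point.

In X → S: S is at the end, add FOLLOW(X)

The FOLLOW sets referred to above (computed the same way, to a fixed point):
  FOLLOW(X) = { $, 'e', 'num' }

Taking the union: FOLLOW(S) = { $, 'e', 'num' }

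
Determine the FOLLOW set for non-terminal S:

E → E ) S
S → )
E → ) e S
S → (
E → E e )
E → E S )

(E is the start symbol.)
To compute FOLLOW(S), find every occurrence of S on a right-hand side N → α S β: add FIRST(β) \ {ε}, and if β is empty or nullable also add FOLLOW(N). Iterate to a fixed point.

In E → E ) S: S is at the end, add FOLLOW(E)
In E → ) e S: S is at the end, add FOLLOW(E)
In E → E S ): S is followed by ')', add FIRST(')') \ {ε} = { ')' }

The FOLLOW sets referred to above (computed the same way, to a fixed point):
  FOLLOW(E) = { $, '(', ')', 'e' }

Taking the union: FOLLOW(S) = { $, '(', ')', 'e' }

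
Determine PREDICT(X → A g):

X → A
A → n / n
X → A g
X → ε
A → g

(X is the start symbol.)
PREDICT(X → A g) = (FIRST(RHS) \ {ε}) ∪ (FOLLOW(X) if ε ∈ FIRST(RHS), i.e. RHS ⇒* ε)
FIRST(A) = { 'g', 'n' }
FIRST(A g) = { 'g', 'n' }
ε ∉ FIRST(A g), so FOLLOW(X) is not added.
PREDICT(X → A g) = { 'g', 'n' }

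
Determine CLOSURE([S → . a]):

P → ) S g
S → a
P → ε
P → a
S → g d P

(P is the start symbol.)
Start with: [S → . a]
The dot precedes the terminal a, so nothing is added.

CLOSURE = { [S → . a] }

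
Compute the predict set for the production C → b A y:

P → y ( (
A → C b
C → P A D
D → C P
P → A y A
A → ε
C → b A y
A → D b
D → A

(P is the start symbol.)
{ 'b' }

PREDICT(C → b A y) = (FIRST(RHS) \ {ε}) ∪ (FOLLOW(C) if ε ∈ FIRST(RHS), i.e. RHS ⇒* ε)
FIRST(b A y) = { 'b' }
ε ∉ FIRST(b A y), so FOLLOW(C) is not added.
PREDICT(C → b A y) = { 'b' }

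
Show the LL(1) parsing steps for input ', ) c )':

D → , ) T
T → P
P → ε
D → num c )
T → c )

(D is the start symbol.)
Stack is shown with the top on the left.

Stack    Input      Action
--------------------------
D $      , ) c ) $  output D → , ) T
, ) T $  , ) c ) $  match ','
) T $    ) c ) $    match ')'
T $      c ) $      output T → c )
c ) $    c ) $      match 'c'
) $      ) $        match ')'
$        $          accept

The string is accepted.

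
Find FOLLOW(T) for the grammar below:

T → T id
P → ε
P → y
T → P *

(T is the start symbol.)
T is the start symbol, so $ ∈ FOLLOW(T).
In T → T id: T is followed by id, add FIRST(id) \ {ε} = { 'id' }

Taking the union: FOLLOW(T) = { $, 'id' }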